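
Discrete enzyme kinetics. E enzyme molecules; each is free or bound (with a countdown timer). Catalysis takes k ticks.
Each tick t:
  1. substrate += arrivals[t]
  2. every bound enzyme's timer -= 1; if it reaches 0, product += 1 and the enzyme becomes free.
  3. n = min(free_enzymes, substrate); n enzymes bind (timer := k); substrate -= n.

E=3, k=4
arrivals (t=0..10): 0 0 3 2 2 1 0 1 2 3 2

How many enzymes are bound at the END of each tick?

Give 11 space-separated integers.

Answer: 0 0 3 3 3 3 3 3 3 3 3

Derivation:
t=0: arr=0 -> substrate=0 bound=0 product=0
t=1: arr=0 -> substrate=0 bound=0 product=0
t=2: arr=3 -> substrate=0 bound=3 product=0
t=3: arr=2 -> substrate=2 bound=3 product=0
t=4: arr=2 -> substrate=4 bound=3 product=0
t=5: arr=1 -> substrate=5 bound=3 product=0
t=6: arr=0 -> substrate=2 bound=3 product=3
t=7: arr=1 -> substrate=3 bound=3 product=3
t=8: arr=2 -> substrate=5 bound=3 product=3
t=9: arr=3 -> substrate=8 bound=3 product=3
t=10: arr=2 -> substrate=7 bound=3 product=6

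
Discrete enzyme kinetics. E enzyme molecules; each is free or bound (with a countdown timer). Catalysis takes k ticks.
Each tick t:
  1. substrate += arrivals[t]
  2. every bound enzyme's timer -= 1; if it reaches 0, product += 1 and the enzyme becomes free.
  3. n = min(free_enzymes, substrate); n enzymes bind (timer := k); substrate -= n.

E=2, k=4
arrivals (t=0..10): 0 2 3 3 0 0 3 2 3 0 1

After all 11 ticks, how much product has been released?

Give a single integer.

Answer: 4

Derivation:
t=0: arr=0 -> substrate=0 bound=0 product=0
t=1: arr=2 -> substrate=0 bound=2 product=0
t=2: arr=3 -> substrate=3 bound=2 product=0
t=3: arr=3 -> substrate=6 bound=2 product=0
t=4: arr=0 -> substrate=6 bound=2 product=0
t=5: arr=0 -> substrate=4 bound=2 product=2
t=6: arr=3 -> substrate=7 bound=2 product=2
t=7: arr=2 -> substrate=9 bound=2 product=2
t=8: arr=3 -> substrate=12 bound=2 product=2
t=9: arr=0 -> substrate=10 bound=2 product=4
t=10: arr=1 -> substrate=11 bound=2 product=4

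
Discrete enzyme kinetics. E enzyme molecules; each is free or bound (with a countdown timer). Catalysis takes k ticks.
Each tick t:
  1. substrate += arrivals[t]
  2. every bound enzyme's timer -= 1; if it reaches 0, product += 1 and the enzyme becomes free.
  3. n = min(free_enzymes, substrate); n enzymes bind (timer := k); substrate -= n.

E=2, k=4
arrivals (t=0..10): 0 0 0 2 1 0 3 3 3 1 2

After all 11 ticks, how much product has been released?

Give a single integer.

Answer: 2

Derivation:
t=0: arr=0 -> substrate=0 bound=0 product=0
t=1: arr=0 -> substrate=0 bound=0 product=0
t=2: arr=0 -> substrate=0 bound=0 product=0
t=3: arr=2 -> substrate=0 bound=2 product=0
t=4: arr=1 -> substrate=1 bound=2 product=0
t=5: arr=0 -> substrate=1 bound=2 product=0
t=6: arr=3 -> substrate=4 bound=2 product=0
t=7: arr=3 -> substrate=5 bound=2 product=2
t=8: arr=3 -> substrate=8 bound=2 product=2
t=9: arr=1 -> substrate=9 bound=2 product=2
t=10: arr=2 -> substrate=11 bound=2 product=2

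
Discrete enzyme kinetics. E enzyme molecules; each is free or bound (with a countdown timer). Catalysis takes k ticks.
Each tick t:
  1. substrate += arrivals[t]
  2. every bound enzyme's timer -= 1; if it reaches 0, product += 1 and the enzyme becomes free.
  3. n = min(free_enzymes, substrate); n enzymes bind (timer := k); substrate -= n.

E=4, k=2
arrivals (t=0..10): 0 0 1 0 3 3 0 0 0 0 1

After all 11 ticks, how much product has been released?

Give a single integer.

Answer: 7

Derivation:
t=0: arr=0 -> substrate=0 bound=0 product=0
t=1: arr=0 -> substrate=0 bound=0 product=0
t=2: arr=1 -> substrate=0 bound=1 product=0
t=3: arr=0 -> substrate=0 bound=1 product=0
t=4: arr=3 -> substrate=0 bound=3 product=1
t=5: arr=3 -> substrate=2 bound=4 product=1
t=6: arr=0 -> substrate=0 bound=3 product=4
t=7: arr=0 -> substrate=0 bound=2 product=5
t=8: arr=0 -> substrate=0 bound=0 product=7
t=9: arr=0 -> substrate=0 bound=0 product=7
t=10: arr=1 -> substrate=0 bound=1 product=7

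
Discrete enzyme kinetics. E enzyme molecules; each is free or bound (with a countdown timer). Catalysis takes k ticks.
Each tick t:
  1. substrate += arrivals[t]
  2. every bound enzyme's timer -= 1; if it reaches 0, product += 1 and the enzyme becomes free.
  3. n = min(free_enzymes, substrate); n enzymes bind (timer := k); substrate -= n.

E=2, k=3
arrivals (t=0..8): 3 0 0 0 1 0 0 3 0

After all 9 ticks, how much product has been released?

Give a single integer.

t=0: arr=3 -> substrate=1 bound=2 product=0
t=1: arr=0 -> substrate=1 bound=2 product=0
t=2: arr=0 -> substrate=1 bound=2 product=0
t=3: arr=0 -> substrate=0 bound=1 product=2
t=4: arr=1 -> substrate=0 bound=2 product=2
t=5: arr=0 -> substrate=0 bound=2 product=2
t=6: arr=0 -> substrate=0 bound=1 product=3
t=7: arr=3 -> substrate=1 bound=2 product=4
t=8: arr=0 -> substrate=1 bound=2 product=4

Answer: 4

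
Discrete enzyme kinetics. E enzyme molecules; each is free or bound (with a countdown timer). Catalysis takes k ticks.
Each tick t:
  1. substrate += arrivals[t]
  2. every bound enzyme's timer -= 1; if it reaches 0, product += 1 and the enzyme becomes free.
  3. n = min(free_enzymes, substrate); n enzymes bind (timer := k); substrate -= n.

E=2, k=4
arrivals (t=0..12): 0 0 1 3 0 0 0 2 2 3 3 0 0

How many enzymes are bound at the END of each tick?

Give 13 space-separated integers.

Answer: 0 0 1 2 2 2 2 2 2 2 2 2 2

Derivation:
t=0: arr=0 -> substrate=0 bound=0 product=0
t=1: arr=0 -> substrate=0 bound=0 product=0
t=2: arr=1 -> substrate=0 bound=1 product=0
t=3: arr=3 -> substrate=2 bound=2 product=0
t=4: arr=0 -> substrate=2 bound=2 product=0
t=5: arr=0 -> substrate=2 bound=2 product=0
t=6: arr=0 -> substrate=1 bound=2 product=1
t=7: arr=2 -> substrate=2 bound=2 product=2
t=8: arr=2 -> substrate=4 bound=2 product=2
t=9: arr=3 -> substrate=7 bound=2 product=2
t=10: arr=3 -> substrate=9 bound=2 product=3
t=11: arr=0 -> substrate=8 bound=2 product=4
t=12: arr=0 -> substrate=8 bound=2 product=4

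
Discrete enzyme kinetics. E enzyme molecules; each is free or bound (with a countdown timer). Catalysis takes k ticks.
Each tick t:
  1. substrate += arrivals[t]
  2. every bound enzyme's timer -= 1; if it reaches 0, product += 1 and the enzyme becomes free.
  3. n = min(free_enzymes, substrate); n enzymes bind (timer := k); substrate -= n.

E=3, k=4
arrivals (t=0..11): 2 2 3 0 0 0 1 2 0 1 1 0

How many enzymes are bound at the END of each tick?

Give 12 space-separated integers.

t=0: arr=2 -> substrate=0 bound=2 product=0
t=1: arr=2 -> substrate=1 bound=3 product=0
t=2: arr=3 -> substrate=4 bound=3 product=0
t=3: arr=0 -> substrate=4 bound=3 product=0
t=4: arr=0 -> substrate=2 bound=3 product=2
t=5: arr=0 -> substrate=1 bound=3 product=3
t=6: arr=1 -> substrate=2 bound=3 product=3
t=7: arr=2 -> substrate=4 bound=3 product=3
t=8: arr=0 -> substrate=2 bound=3 product=5
t=9: arr=1 -> substrate=2 bound=3 product=6
t=10: arr=1 -> substrate=3 bound=3 product=6
t=11: arr=0 -> substrate=3 bound=3 product=6

Answer: 2 3 3 3 3 3 3 3 3 3 3 3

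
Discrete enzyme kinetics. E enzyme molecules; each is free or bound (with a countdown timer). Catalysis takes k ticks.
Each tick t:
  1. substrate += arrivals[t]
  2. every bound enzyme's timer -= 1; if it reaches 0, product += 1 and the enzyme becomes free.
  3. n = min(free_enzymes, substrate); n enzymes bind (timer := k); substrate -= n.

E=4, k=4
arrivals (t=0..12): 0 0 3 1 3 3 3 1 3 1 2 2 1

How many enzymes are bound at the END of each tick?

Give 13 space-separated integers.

t=0: arr=0 -> substrate=0 bound=0 product=0
t=1: arr=0 -> substrate=0 bound=0 product=0
t=2: arr=3 -> substrate=0 bound=3 product=0
t=3: arr=1 -> substrate=0 bound=4 product=0
t=4: arr=3 -> substrate=3 bound=4 product=0
t=5: arr=3 -> substrate=6 bound=4 product=0
t=6: arr=3 -> substrate=6 bound=4 product=3
t=7: arr=1 -> substrate=6 bound=4 product=4
t=8: arr=3 -> substrate=9 bound=4 product=4
t=9: arr=1 -> substrate=10 bound=4 product=4
t=10: arr=2 -> substrate=9 bound=4 product=7
t=11: arr=2 -> substrate=10 bound=4 product=8
t=12: arr=1 -> substrate=11 bound=4 product=8

Answer: 0 0 3 4 4 4 4 4 4 4 4 4 4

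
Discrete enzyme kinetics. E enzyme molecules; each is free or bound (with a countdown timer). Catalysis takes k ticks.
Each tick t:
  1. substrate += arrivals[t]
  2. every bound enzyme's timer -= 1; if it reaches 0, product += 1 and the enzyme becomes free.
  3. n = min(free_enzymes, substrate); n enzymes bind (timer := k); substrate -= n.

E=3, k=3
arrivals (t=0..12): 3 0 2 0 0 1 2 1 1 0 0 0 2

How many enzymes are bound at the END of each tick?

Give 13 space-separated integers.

t=0: arr=3 -> substrate=0 bound=3 product=0
t=1: arr=0 -> substrate=0 bound=3 product=0
t=2: arr=2 -> substrate=2 bound=3 product=0
t=3: arr=0 -> substrate=0 bound=2 product=3
t=4: arr=0 -> substrate=0 bound=2 product=3
t=5: arr=1 -> substrate=0 bound=3 product=3
t=6: arr=2 -> substrate=0 bound=3 product=5
t=7: arr=1 -> substrate=1 bound=3 product=5
t=8: arr=1 -> substrate=1 bound=3 product=6
t=9: arr=0 -> substrate=0 bound=2 product=8
t=10: arr=0 -> substrate=0 bound=2 product=8
t=11: arr=0 -> substrate=0 bound=1 product=9
t=12: arr=2 -> substrate=0 bound=2 product=10

Answer: 3 3 3 2 2 3 3 3 3 2 2 1 2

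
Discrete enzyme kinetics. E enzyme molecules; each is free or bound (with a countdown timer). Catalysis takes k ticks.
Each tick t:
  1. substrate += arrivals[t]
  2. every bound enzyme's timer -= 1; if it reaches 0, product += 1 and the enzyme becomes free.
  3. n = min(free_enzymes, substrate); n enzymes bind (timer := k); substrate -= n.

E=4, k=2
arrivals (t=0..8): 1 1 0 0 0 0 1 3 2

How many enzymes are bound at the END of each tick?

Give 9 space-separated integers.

Answer: 1 2 1 0 0 0 1 4 4

Derivation:
t=0: arr=1 -> substrate=0 bound=1 product=0
t=1: arr=1 -> substrate=0 bound=2 product=0
t=2: arr=0 -> substrate=0 bound=1 product=1
t=3: arr=0 -> substrate=0 bound=0 product=2
t=4: arr=0 -> substrate=0 bound=0 product=2
t=5: arr=0 -> substrate=0 bound=0 product=2
t=6: arr=1 -> substrate=0 bound=1 product=2
t=7: arr=3 -> substrate=0 bound=4 product=2
t=8: arr=2 -> substrate=1 bound=4 product=3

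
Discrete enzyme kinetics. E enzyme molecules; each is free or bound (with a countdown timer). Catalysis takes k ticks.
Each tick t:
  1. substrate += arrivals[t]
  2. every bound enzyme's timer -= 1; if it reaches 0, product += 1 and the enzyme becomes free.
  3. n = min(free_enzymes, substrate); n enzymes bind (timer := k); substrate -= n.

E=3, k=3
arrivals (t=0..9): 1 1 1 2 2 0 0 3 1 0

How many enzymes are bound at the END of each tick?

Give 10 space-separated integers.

t=0: arr=1 -> substrate=0 bound=1 product=0
t=1: arr=1 -> substrate=0 bound=2 product=0
t=2: arr=1 -> substrate=0 bound=3 product=0
t=3: arr=2 -> substrate=1 bound=3 product=1
t=4: arr=2 -> substrate=2 bound=3 product=2
t=5: arr=0 -> substrate=1 bound=3 product=3
t=6: arr=0 -> substrate=0 bound=3 product=4
t=7: arr=3 -> substrate=2 bound=3 product=5
t=8: arr=1 -> substrate=2 bound=3 product=6
t=9: arr=0 -> substrate=1 bound=3 product=7

Answer: 1 2 3 3 3 3 3 3 3 3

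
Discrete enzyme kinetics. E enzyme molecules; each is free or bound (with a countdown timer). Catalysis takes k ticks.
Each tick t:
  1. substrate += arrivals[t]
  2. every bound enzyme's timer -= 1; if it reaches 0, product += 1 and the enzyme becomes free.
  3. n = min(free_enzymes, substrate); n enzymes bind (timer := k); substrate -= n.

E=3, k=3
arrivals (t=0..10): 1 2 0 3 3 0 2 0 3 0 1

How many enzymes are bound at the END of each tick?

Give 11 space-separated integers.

Answer: 1 3 3 3 3 3 3 3 3 3 3

Derivation:
t=0: arr=1 -> substrate=0 bound=1 product=0
t=1: arr=2 -> substrate=0 bound=3 product=0
t=2: arr=0 -> substrate=0 bound=3 product=0
t=3: arr=3 -> substrate=2 bound=3 product=1
t=4: arr=3 -> substrate=3 bound=3 product=3
t=5: arr=0 -> substrate=3 bound=3 product=3
t=6: arr=2 -> substrate=4 bound=3 product=4
t=7: arr=0 -> substrate=2 bound=3 product=6
t=8: arr=3 -> substrate=5 bound=3 product=6
t=9: arr=0 -> substrate=4 bound=3 product=7
t=10: arr=1 -> substrate=3 bound=3 product=9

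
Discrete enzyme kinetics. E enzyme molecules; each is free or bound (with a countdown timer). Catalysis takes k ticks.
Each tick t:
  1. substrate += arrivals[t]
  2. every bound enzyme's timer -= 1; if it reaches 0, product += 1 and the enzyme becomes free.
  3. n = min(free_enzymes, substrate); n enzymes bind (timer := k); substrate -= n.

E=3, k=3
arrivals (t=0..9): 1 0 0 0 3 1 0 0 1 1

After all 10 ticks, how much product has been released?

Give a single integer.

t=0: arr=1 -> substrate=0 bound=1 product=0
t=1: arr=0 -> substrate=0 bound=1 product=0
t=2: arr=0 -> substrate=0 bound=1 product=0
t=3: arr=0 -> substrate=0 bound=0 product=1
t=4: arr=3 -> substrate=0 bound=3 product=1
t=5: arr=1 -> substrate=1 bound=3 product=1
t=6: arr=0 -> substrate=1 bound=3 product=1
t=7: arr=0 -> substrate=0 bound=1 product=4
t=8: arr=1 -> substrate=0 bound=2 product=4
t=9: arr=1 -> substrate=0 bound=3 product=4

Answer: 4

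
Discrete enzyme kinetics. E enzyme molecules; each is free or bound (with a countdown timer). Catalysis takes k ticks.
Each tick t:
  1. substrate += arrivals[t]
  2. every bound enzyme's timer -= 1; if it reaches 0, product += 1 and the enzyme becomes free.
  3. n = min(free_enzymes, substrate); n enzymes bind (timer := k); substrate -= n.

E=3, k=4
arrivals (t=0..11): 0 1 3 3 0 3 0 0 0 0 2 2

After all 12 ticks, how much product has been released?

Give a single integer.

Answer: 6

Derivation:
t=0: arr=0 -> substrate=0 bound=0 product=0
t=1: arr=1 -> substrate=0 bound=1 product=0
t=2: arr=3 -> substrate=1 bound=3 product=0
t=3: arr=3 -> substrate=4 bound=3 product=0
t=4: arr=0 -> substrate=4 bound=3 product=0
t=5: arr=3 -> substrate=6 bound=3 product=1
t=6: arr=0 -> substrate=4 bound=3 product=3
t=7: arr=0 -> substrate=4 bound=3 product=3
t=8: arr=0 -> substrate=4 bound=3 product=3
t=9: arr=0 -> substrate=3 bound=3 product=4
t=10: arr=2 -> substrate=3 bound=3 product=6
t=11: arr=2 -> substrate=5 bound=3 product=6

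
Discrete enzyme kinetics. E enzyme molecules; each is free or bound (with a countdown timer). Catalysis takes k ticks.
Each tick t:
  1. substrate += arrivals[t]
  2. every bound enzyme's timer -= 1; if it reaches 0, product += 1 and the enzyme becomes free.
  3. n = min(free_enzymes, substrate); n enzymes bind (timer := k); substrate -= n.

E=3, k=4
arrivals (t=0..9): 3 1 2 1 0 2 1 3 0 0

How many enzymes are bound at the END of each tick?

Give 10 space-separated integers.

t=0: arr=3 -> substrate=0 bound=3 product=0
t=1: arr=1 -> substrate=1 bound=3 product=0
t=2: arr=2 -> substrate=3 bound=3 product=0
t=3: arr=1 -> substrate=4 bound=3 product=0
t=4: arr=0 -> substrate=1 bound=3 product=3
t=5: arr=2 -> substrate=3 bound=3 product=3
t=6: arr=1 -> substrate=4 bound=3 product=3
t=7: arr=3 -> substrate=7 bound=3 product=3
t=8: arr=0 -> substrate=4 bound=3 product=6
t=9: arr=0 -> substrate=4 bound=3 product=6

Answer: 3 3 3 3 3 3 3 3 3 3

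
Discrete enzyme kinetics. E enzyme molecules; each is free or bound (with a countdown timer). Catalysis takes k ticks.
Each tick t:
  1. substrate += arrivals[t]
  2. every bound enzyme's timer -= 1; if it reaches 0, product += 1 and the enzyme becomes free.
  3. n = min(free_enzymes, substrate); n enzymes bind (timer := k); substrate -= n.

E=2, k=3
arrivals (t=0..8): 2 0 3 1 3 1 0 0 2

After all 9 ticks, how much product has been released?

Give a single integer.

Answer: 4

Derivation:
t=0: arr=2 -> substrate=0 bound=2 product=0
t=1: arr=0 -> substrate=0 bound=2 product=0
t=2: arr=3 -> substrate=3 bound=2 product=0
t=3: arr=1 -> substrate=2 bound=2 product=2
t=4: arr=3 -> substrate=5 bound=2 product=2
t=5: arr=1 -> substrate=6 bound=2 product=2
t=6: arr=0 -> substrate=4 bound=2 product=4
t=7: arr=0 -> substrate=4 bound=2 product=4
t=8: arr=2 -> substrate=6 bound=2 product=4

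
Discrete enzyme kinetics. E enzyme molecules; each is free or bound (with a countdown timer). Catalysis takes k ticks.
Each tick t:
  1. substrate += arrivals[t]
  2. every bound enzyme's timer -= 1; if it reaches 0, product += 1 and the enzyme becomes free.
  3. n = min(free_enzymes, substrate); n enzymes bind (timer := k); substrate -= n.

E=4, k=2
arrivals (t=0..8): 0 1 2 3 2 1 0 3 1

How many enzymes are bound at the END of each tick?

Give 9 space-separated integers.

t=0: arr=0 -> substrate=0 bound=0 product=0
t=1: arr=1 -> substrate=0 bound=1 product=0
t=2: arr=2 -> substrate=0 bound=3 product=0
t=3: arr=3 -> substrate=1 bound=4 product=1
t=4: arr=2 -> substrate=1 bound=4 product=3
t=5: arr=1 -> substrate=0 bound=4 product=5
t=6: arr=0 -> substrate=0 bound=2 product=7
t=7: arr=3 -> substrate=0 bound=3 product=9
t=8: arr=1 -> substrate=0 bound=4 product=9

Answer: 0 1 3 4 4 4 2 3 4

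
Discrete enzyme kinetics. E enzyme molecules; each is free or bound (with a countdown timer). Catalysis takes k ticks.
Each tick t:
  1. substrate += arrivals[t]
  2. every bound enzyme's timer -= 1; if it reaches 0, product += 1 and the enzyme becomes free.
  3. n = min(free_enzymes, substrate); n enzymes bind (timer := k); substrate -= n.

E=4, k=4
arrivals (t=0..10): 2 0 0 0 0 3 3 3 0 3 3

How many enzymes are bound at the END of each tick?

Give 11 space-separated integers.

Answer: 2 2 2 2 0 3 4 4 4 4 4

Derivation:
t=0: arr=2 -> substrate=0 bound=2 product=0
t=1: arr=0 -> substrate=0 bound=2 product=0
t=2: arr=0 -> substrate=0 bound=2 product=0
t=3: arr=0 -> substrate=0 bound=2 product=0
t=4: arr=0 -> substrate=0 bound=0 product=2
t=5: arr=3 -> substrate=0 bound=3 product=2
t=6: arr=3 -> substrate=2 bound=4 product=2
t=7: arr=3 -> substrate=5 bound=4 product=2
t=8: arr=0 -> substrate=5 bound=4 product=2
t=9: arr=3 -> substrate=5 bound=4 product=5
t=10: arr=3 -> substrate=7 bound=4 product=6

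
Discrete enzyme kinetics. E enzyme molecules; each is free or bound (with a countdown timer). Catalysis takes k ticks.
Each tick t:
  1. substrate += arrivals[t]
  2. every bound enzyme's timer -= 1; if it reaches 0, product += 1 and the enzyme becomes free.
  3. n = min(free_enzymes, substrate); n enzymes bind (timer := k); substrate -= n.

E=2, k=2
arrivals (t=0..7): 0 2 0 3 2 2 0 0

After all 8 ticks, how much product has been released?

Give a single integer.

t=0: arr=0 -> substrate=0 bound=0 product=0
t=1: arr=2 -> substrate=0 bound=2 product=0
t=2: arr=0 -> substrate=0 bound=2 product=0
t=3: arr=3 -> substrate=1 bound=2 product=2
t=4: arr=2 -> substrate=3 bound=2 product=2
t=5: arr=2 -> substrate=3 bound=2 product=4
t=6: arr=0 -> substrate=3 bound=2 product=4
t=7: arr=0 -> substrate=1 bound=2 product=6

Answer: 6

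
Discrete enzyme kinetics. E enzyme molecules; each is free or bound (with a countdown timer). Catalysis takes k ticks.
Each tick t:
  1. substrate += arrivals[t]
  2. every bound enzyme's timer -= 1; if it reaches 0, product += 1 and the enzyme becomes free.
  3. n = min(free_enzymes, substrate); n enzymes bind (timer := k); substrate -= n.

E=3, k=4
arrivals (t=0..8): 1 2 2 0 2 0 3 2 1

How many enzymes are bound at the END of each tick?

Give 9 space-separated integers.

t=0: arr=1 -> substrate=0 bound=1 product=0
t=1: arr=2 -> substrate=0 bound=3 product=0
t=2: arr=2 -> substrate=2 bound=3 product=0
t=3: arr=0 -> substrate=2 bound=3 product=0
t=4: arr=2 -> substrate=3 bound=3 product=1
t=5: arr=0 -> substrate=1 bound=3 product=3
t=6: arr=3 -> substrate=4 bound=3 product=3
t=7: arr=2 -> substrate=6 bound=3 product=3
t=8: arr=1 -> substrate=6 bound=3 product=4

Answer: 1 3 3 3 3 3 3 3 3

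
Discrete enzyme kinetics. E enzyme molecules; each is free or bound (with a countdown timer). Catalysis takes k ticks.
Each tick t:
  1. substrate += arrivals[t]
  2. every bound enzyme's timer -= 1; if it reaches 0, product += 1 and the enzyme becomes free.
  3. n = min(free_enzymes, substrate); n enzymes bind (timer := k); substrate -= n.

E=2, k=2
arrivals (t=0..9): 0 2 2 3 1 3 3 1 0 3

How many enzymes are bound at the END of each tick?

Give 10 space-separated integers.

Answer: 0 2 2 2 2 2 2 2 2 2

Derivation:
t=0: arr=0 -> substrate=0 bound=0 product=0
t=1: arr=2 -> substrate=0 bound=2 product=0
t=2: arr=2 -> substrate=2 bound=2 product=0
t=3: arr=3 -> substrate=3 bound=2 product=2
t=4: arr=1 -> substrate=4 bound=2 product=2
t=5: arr=3 -> substrate=5 bound=2 product=4
t=6: arr=3 -> substrate=8 bound=2 product=4
t=7: arr=1 -> substrate=7 bound=2 product=6
t=8: arr=0 -> substrate=7 bound=2 product=6
t=9: arr=3 -> substrate=8 bound=2 product=8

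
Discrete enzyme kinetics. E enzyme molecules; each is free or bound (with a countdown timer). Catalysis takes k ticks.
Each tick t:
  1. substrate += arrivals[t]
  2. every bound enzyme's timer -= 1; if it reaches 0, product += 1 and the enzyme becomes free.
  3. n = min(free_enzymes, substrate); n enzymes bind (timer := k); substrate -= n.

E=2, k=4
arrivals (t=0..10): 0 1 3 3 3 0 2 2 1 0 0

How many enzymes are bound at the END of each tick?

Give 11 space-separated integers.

t=0: arr=0 -> substrate=0 bound=0 product=0
t=1: arr=1 -> substrate=0 bound=1 product=0
t=2: arr=3 -> substrate=2 bound=2 product=0
t=3: arr=3 -> substrate=5 bound=2 product=0
t=4: arr=3 -> substrate=8 bound=2 product=0
t=5: arr=0 -> substrate=7 bound=2 product=1
t=6: arr=2 -> substrate=8 bound=2 product=2
t=7: arr=2 -> substrate=10 bound=2 product=2
t=8: arr=1 -> substrate=11 bound=2 product=2
t=9: arr=0 -> substrate=10 bound=2 product=3
t=10: arr=0 -> substrate=9 bound=2 product=4

Answer: 0 1 2 2 2 2 2 2 2 2 2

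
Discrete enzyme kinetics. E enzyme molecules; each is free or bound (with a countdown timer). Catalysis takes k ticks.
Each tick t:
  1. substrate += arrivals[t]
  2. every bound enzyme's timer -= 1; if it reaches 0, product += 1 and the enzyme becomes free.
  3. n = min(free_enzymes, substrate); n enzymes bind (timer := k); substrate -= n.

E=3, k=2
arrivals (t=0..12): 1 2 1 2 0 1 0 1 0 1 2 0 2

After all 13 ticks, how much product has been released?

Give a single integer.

t=0: arr=1 -> substrate=0 bound=1 product=0
t=1: arr=2 -> substrate=0 bound=3 product=0
t=2: arr=1 -> substrate=0 bound=3 product=1
t=3: arr=2 -> substrate=0 bound=3 product=3
t=4: arr=0 -> substrate=0 bound=2 product=4
t=5: arr=1 -> substrate=0 bound=1 product=6
t=6: arr=0 -> substrate=0 bound=1 product=6
t=7: arr=1 -> substrate=0 bound=1 product=7
t=8: arr=0 -> substrate=0 bound=1 product=7
t=9: arr=1 -> substrate=0 bound=1 product=8
t=10: arr=2 -> substrate=0 bound=3 product=8
t=11: arr=0 -> substrate=0 bound=2 product=9
t=12: arr=2 -> substrate=0 bound=2 product=11

Answer: 11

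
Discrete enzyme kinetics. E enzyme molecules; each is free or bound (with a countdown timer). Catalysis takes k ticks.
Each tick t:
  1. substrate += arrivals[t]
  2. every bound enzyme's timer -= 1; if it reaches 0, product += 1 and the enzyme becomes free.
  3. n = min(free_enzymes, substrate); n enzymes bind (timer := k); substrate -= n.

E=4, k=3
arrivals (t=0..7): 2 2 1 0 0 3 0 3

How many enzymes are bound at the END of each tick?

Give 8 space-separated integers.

Answer: 2 4 4 3 1 4 3 4

Derivation:
t=0: arr=2 -> substrate=0 bound=2 product=0
t=1: arr=2 -> substrate=0 bound=4 product=0
t=2: arr=1 -> substrate=1 bound=4 product=0
t=3: arr=0 -> substrate=0 bound=3 product=2
t=4: arr=0 -> substrate=0 bound=1 product=4
t=5: arr=3 -> substrate=0 bound=4 product=4
t=6: arr=0 -> substrate=0 bound=3 product=5
t=7: arr=3 -> substrate=2 bound=4 product=5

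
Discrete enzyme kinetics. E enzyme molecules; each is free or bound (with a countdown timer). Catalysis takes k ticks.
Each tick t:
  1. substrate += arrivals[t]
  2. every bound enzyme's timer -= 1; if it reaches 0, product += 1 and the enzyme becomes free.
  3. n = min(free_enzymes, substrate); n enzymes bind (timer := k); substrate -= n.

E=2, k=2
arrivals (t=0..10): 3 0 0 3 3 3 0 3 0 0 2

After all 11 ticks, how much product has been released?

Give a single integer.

Answer: 9

Derivation:
t=0: arr=3 -> substrate=1 bound=2 product=0
t=1: arr=0 -> substrate=1 bound=2 product=0
t=2: arr=0 -> substrate=0 bound=1 product=2
t=3: arr=3 -> substrate=2 bound=2 product=2
t=4: arr=3 -> substrate=4 bound=2 product=3
t=5: arr=3 -> substrate=6 bound=2 product=4
t=6: arr=0 -> substrate=5 bound=2 product=5
t=7: arr=3 -> substrate=7 bound=2 product=6
t=8: arr=0 -> substrate=6 bound=2 product=7
t=9: arr=0 -> substrate=5 bound=2 product=8
t=10: arr=2 -> substrate=6 bound=2 product=9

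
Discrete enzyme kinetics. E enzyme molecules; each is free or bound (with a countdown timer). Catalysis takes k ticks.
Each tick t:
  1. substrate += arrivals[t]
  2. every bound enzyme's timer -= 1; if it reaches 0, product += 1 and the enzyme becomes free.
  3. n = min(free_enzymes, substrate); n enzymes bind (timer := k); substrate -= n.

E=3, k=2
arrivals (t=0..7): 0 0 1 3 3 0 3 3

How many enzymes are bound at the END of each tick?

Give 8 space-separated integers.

t=0: arr=0 -> substrate=0 bound=0 product=0
t=1: arr=0 -> substrate=0 bound=0 product=0
t=2: arr=1 -> substrate=0 bound=1 product=0
t=3: arr=3 -> substrate=1 bound=3 product=0
t=4: arr=3 -> substrate=3 bound=3 product=1
t=5: arr=0 -> substrate=1 bound=3 product=3
t=6: arr=3 -> substrate=3 bound=3 product=4
t=7: arr=3 -> substrate=4 bound=3 product=6

Answer: 0 0 1 3 3 3 3 3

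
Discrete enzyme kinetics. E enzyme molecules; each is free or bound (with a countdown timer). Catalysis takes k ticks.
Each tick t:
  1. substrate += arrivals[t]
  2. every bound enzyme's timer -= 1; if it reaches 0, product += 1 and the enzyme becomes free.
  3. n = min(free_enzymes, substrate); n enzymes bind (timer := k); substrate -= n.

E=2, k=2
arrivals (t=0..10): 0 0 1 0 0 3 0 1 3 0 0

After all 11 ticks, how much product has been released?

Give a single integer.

Answer: 5

Derivation:
t=0: arr=0 -> substrate=0 bound=0 product=0
t=1: arr=0 -> substrate=0 bound=0 product=0
t=2: arr=1 -> substrate=0 bound=1 product=0
t=3: arr=0 -> substrate=0 bound=1 product=0
t=4: arr=0 -> substrate=0 bound=0 product=1
t=5: arr=3 -> substrate=1 bound=2 product=1
t=6: arr=0 -> substrate=1 bound=2 product=1
t=7: arr=1 -> substrate=0 bound=2 product=3
t=8: arr=3 -> substrate=3 bound=2 product=3
t=9: arr=0 -> substrate=1 bound=2 product=5
t=10: arr=0 -> substrate=1 bound=2 product=5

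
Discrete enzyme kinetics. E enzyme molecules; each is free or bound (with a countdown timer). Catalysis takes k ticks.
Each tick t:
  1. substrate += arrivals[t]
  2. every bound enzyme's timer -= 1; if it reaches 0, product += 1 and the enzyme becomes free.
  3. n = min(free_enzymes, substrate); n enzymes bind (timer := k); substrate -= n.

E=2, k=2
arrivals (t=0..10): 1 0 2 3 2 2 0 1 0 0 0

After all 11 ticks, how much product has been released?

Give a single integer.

t=0: arr=1 -> substrate=0 bound=1 product=0
t=1: arr=0 -> substrate=0 bound=1 product=0
t=2: arr=2 -> substrate=0 bound=2 product=1
t=3: arr=3 -> substrate=3 bound=2 product=1
t=4: arr=2 -> substrate=3 bound=2 product=3
t=5: arr=2 -> substrate=5 bound=2 product=3
t=6: arr=0 -> substrate=3 bound=2 product=5
t=7: arr=1 -> substrate=4 bound=2 product=5
t=8: arr=0 -> substrate=2 bound=2 product=7
t=9: arr=0 -> substrate=2 bound=2 product=7
t=10: arr=0 -> substrate=0 bound=2 product=9

Answer: 9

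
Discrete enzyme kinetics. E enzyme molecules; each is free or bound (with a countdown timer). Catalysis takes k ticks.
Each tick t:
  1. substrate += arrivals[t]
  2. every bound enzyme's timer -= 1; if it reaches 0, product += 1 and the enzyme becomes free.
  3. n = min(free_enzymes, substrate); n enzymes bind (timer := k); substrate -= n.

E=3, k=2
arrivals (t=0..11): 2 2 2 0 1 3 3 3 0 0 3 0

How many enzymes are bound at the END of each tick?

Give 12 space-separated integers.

Answer: 2 3 3 3 2 3 3 3 3 3 3 3

Derivation:
t=0: arr=2 -> substrate=0 bound=2 product=0
t=1: arr=2 -> substrate=1 bound=3 product=0
t=2: arr=2 -> substrate=1 bound=3 product=2
t=3: arr=0 -> substrate=0 bound=3 product=3
t=4: arr=1 -> substrate=0 bound=2 product=5
t=5: arr=3 -> substrate=1 bound=3 product=6
t=6: arr=3 -> substrate=3 bound=3 product=7
t=7: arr=3 -> substrate=4 bound=3 product=9
t=8: arr=0 -> substrate=3 bound=3 product=10
t=9: arr=0 -> substrate=1 bound=3 product=12
t=10: arr=3 -> substrate=3 bound=3 product=13
t=11: arr=0 -> substrate=1 bound=3 product=15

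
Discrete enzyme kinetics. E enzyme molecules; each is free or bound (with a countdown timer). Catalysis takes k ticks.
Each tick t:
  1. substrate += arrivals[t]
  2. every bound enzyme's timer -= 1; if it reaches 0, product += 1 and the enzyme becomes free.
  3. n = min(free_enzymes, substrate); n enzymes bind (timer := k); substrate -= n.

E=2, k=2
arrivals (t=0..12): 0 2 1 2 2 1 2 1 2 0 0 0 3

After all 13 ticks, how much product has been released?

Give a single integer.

t=0: arr=0 -> substrate=0 bound=0 product=0
t=1: arr=2 -> substrate=0 bound=2 product=0
t=2: arr=1 -> substrate=1 bound=2 product=0
t=3: arr=2 -> substrate=1 bound=2 product=2
t=4: arr=2 -> substrate=3 bound=2 product=2
t=5: arr=1 -> substrate=2 bound=2 product=4
t=6: arr=2 -> substrate=4 bound=2 product=4
t=7: arr=1 -> substrate=3 bound=2 product=6
t=8: arr=2 -> substrate=5 bound=2 product=6
t=9: arr=0 -> substrate=3 bound=2 product=8
t=10: arr=0 -> substrate=3 bound=2 product=8
t=11: arr=0 -> substrate=1 bound=2 product=10
t=12: arr=3 -> substrate=4 bound=2 product=10

Answer: 10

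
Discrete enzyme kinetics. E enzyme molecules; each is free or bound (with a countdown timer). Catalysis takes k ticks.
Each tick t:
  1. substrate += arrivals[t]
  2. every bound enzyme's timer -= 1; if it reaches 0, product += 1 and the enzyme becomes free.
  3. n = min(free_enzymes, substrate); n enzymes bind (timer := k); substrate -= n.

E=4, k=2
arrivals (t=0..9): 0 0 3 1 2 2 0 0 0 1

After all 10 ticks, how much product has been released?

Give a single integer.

Answer: 8

Derivation:
t=0: arr=0 -> substrate=0 bound=0 product=0
t=1: arr=0 -> substrate=0 bound=0 product=0
t=2: arr=3 -> substrate=0 bound=3 product=0
t=3: arr=1 -> substrate=0 bound=4 product=0
t=4: arr=2 -> substrate=0 bound=3 product=3
t=5: arr=2 -> substrate=0 bound=4 product=4
t=6: arr=0 -> substrate=0 bound=2 product=6
t=7: arr=0 -> substrate=0 bound=0 product=8
t=8: arr=0 -> substrate=0 bound=0 product=8
t=9: arr=1 -> substrate=0 bound=1 product=8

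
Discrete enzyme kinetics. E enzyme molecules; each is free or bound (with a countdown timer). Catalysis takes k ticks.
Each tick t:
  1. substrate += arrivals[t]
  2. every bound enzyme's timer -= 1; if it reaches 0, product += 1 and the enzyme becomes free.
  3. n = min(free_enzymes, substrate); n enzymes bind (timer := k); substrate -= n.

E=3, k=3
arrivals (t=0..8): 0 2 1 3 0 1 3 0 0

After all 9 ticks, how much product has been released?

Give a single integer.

Answer: 6

Derivation:
t=0: arr=0 -> substrate=0 bound=0 product=0
t=1: arr=2 -> substrate=0 bound=2 product=0
t=2: arr=1 -> substrate=0 bound=3 product=0
t=3: arr=3 -> substrate=3 bound=3 product=0
t=4: arr=0 -> substrate=1 bound=3 product=2
t=5: arr=1 -> substrate=1 bound=3 product=3
t=6: arr=3 -> substrate=4 bound=3 product=3
t=7: arr=0 -> substrate=2 bound=3 product=5
t=8: arr=0 -> substrate=1 bound=3 product=6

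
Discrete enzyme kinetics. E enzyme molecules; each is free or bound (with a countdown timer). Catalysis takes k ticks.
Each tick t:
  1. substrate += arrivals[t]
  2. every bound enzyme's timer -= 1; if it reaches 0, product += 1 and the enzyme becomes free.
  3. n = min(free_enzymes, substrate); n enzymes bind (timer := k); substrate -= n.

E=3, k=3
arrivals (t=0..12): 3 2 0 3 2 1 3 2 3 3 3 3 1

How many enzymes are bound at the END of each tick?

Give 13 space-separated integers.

Answer: 3 3 3 3 3 3 3 3 3 3 3 3 3

Derivation:
t=0: arr=3 -> substrate=0 bound=3 product=0
t=1: arr=2 -> substrate=2 bound=3 product=0
t=2: arr=0 -> substrate=2 bound=3 product=0
t=3: arr=3 -> substrate=2 bound=3 product=3
t=4: arr=2 -> substrate=4 bound=3 product=3
t=5: arr=1 -> substrate=5 bound=3 product=3
t=6: arr=3 -> substrate=5 bound=3 product=6
t=7: arr=2 -> substrate=7 bound=3 product=6
t=8: arr=3 -> substrate=10 bound=3 product=6
t=9: arr=3 -> substrate=10 bound=3 product=9
t=10: arr=3 -> substrate=13 bound=3 product=9
t=11: arr=3 -> substrate=16 bound=3 product=9
t=12: arr=1 -> substrate=14 bound=3 product=12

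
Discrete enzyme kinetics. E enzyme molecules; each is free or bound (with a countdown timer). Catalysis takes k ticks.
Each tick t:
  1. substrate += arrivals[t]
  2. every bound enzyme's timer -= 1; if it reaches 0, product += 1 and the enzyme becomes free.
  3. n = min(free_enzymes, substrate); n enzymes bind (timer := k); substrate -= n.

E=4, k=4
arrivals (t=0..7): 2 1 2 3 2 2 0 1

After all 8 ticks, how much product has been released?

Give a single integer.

t=0: arr=2 -> substrate=0 bound=2 product=0
t=1: arr=1 -> substrate=0 bound=3 product=0
t=2: arr=2 -> substrate=1 bound=4 product=0
t=3: arr=3 -> substrate=4 bound=4 product=0
t=4: arr=2 -> substrate=4 bound=4 product=2
t=5: arr=2 -> substrate=5 bound=4 product=3
t=6: arr=0 -> substrate=4 bound=4 product=4
t=7: arr=1 -> substrate=5 bound=4 product=4

Answer: 4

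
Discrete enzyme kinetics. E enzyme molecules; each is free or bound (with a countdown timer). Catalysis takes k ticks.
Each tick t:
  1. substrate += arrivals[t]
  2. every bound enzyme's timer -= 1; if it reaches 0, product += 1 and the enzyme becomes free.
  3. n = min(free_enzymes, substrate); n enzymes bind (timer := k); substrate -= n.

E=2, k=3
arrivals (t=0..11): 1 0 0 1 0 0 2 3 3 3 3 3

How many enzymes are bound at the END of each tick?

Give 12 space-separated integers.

Answer: 1 1 1 1 1 1 2 2 2 2 2 2

Derivation:
t=0: arr=1 -> substrate=0 bound=1 product=0
t=1: arr=0 -> substrate=0 bound=1 product=0
t=2: arr=0 -> substrate=0 bound=1 product=0
t=3: arr=1 -> substrate=0 bound=1 product=1
t=4: arr=0 -> substrate=0 bound=1 product=1
t=5: arr=0 -> substrate=0 bound=1 product=1
t=6: arr=2 -> substrate=0 bound=2 product=2
t=7: arr=3 -> substrate=3 bound=2 product=2
t=8: arr=3 -> substrate=6 bound=2 product=2
t=9: arr=3 -> substrate=7 bound=2 product=4
t=10: arr=3 -> substrate=10 bound=2 product=4
t=11: arr=3 -> substrate=13 bound=2 product=4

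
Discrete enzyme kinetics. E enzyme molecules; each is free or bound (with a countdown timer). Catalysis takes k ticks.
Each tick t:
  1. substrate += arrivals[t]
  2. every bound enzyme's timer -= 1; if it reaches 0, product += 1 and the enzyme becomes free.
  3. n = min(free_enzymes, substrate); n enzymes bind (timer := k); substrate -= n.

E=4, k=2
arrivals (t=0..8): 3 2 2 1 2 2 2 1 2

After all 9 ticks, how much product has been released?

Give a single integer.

t=0: arr=3 -> substrate=0 bound=3 product=0
t=1: arr=2 -> substrate=1 bound=4 product=0
t=2: arr=2 -> substrate=0 bound=4 product=3
t=3: arr=1 -> substrate=0 bound=4 product=4
t=4: arr=2 -> substrate=0 bound=3 product=7
t=5: arr=2 -> substrate=0 bound=4 product=8
t=6: arr=2 -> substrate=0 bound=4 product=10
t=7: arr=1 -> substrate=0 bound=3 product=12
t=8: arr=2 -> substrate=0 bound=3 product=14

Answer: 14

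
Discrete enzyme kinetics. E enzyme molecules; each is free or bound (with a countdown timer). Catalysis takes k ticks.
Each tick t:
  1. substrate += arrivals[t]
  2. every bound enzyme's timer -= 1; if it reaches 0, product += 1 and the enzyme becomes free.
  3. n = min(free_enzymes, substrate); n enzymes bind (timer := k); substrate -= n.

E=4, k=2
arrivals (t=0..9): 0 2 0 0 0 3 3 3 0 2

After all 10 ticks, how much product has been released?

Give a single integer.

Answer: 9

Derivation:
t=0: arr=0 -> substrate=0 bound=0 product=0
t=1: arr=2 -> substrate=0 bound=2 product=0
t=2: arr=0 -> substrate=0 bound=2 product=0
t=3: arr=0 -> substrate=0 bound=0 product=2
t=4: arr=0 -> substrate=0 bound=0 product=2
t=5: arr=3 -> substrate=0 bound=3 product=2
t=6: arr=3 -> substrate=2 bound=4 product=2
t=7: arr=3 -> substrate=2 bound=4 product=5
t=8: arr=0 -> substrate=1 bound=4 product=6
t=9: arr=2 -> substrate=0 bound=4 product=9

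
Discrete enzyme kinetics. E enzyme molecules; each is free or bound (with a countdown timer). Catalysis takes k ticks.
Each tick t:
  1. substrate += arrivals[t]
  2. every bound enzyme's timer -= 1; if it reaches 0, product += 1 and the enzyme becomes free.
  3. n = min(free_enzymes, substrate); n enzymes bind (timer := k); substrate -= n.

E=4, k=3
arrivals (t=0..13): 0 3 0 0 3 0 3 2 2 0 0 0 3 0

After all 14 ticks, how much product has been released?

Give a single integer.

Answer: 13

Derivation:
t=0: arr=0 -> substrate=0 bound=0 product=0
t=1: arr=3 -> substrate=0 bound=3 product=0
t=2: arr=0 -> substrate=0 bound=3 product=0
t=3: arr=0 -> substrate=0 bound=3 product=0
t=4: arr=3 -> substrate=0 bound=3 product=3
t=5: arr=0 -> substrate=0 bound=3 product=3
t=6: arr=3 -> substrate=2 bound=4 product=3
t=7: arr=2 -> substrate=1 bound=4 product=6
t=8: arr=2 -> substrate=3 bound=4 product=6
t=9: arr=0 -> substrate=2 bound=4 product=7
t=10: arr=0 -> substrate=0 bound=3 product=10
t=11: arr=0 -> substrate=0 bound=3 product=10
t=12: arr=3 -> substrate=1 bound=4 product=11
t=13: arr=0 -> substrate=0 bound=3 product=13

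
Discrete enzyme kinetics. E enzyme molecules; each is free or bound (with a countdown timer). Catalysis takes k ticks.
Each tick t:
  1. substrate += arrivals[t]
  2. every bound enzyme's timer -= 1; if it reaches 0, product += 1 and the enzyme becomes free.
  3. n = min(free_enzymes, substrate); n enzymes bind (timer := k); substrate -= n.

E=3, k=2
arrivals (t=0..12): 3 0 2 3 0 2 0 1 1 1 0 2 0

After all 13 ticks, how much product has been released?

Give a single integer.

t=0: arr=3 -> substrate=0 bound=3 product=0
t=1: arr=0 -> substrate=0 bound=3 product=0
t=2: arr=2 -> substrate=0 bound=2 product=3
t=3: arr=3 -> substrate=2 bound=3 product=3
t=4: arr=0 -> substrate=0 bound=3 product=5
t=5: arr=2 -> substrate=1 bound=3 product=6
t=6: arr=0 -> substrate=0 bound=2 product=8
t=7: arr=1 -> substrate=0 bound=2 product=9
t=8: arr=1 -> substrate=0 bound=2 product=10
t=9: arr=1 -> substrate=0 bound=2 product=11
t=10: arr=0 -> substrate=0 bound=1 product=12
t=11: arr=2 -> substrate=0 bound=2 product=13
t=12: arr=0 -> substrate=0 bound=2 product=13

Answer: 13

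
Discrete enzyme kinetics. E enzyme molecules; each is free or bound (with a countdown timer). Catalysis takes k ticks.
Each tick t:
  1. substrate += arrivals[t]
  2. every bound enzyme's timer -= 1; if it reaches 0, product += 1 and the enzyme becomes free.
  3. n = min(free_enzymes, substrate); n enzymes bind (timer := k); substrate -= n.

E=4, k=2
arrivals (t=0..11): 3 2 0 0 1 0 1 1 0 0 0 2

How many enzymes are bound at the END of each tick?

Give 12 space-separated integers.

Answer: 3 4 2 1 1 1 1 2 1 0 0 2

Derivation:
t=0: arr=3 -> substrate=0 bound=3 product=0
t=1: arr=2 -> substrate=1 bound=4 product=0
t=2: arr=0 -> substrate=0 bound=2 product=3
t=3: arr=0 -> substrate=0 bound=1 product=4
t=4: arr=1 -> substrate=0 bound=1 product=5
t=5: arr=0 -> substrate=0 bound=1 product=5
t=6: arr=1 -> substrate=0 bound=1 product=6
t=7: arr=1 -> substrate=0 bound=2 product=6
t=8: arr=0 -> substrate=0 bound=1 product=7
t=9: arr=0 -> substrate=0 bound=0 product=8
t=10: arr=0 -> substrate=0 bound=0 product=8
t=11: arr=2 -> substrate=0 bound=2 product=8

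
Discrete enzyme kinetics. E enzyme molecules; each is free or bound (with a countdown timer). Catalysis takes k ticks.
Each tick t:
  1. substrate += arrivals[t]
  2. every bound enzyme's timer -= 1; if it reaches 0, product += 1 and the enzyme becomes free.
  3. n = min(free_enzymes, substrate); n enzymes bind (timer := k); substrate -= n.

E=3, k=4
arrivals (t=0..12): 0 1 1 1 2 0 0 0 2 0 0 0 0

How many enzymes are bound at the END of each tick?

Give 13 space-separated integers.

Answer: 0 1 2 3 3 3 3 2 3 3 2 2 1

Derivation:
t=0: arr=0 -> substrate=0 bound=0 product=0
t=1: arr=1 -> substrate=0 bound=1 product=0
t=2: arr=1 -> substrate=0 bound=2 product=0
t=3: arr=1 -> substrate=0 bound=3 product=0
t=4: arr=2 -> substrate=2 bound=3 product=0
t=5: arr=0 -> substrate=1 bound=3 product=1
t=6: arr=0 -> substrate=0 bound=3 product=2
t=7: arr=0 -> substrate=0 bound=2 product=3
t=8: arr=2 -> substrate=1 bound=3 product=3
t=9: arr=0 -> substrate=0 bound=3 product=4
t=10: arr=0 -> substrate=0 bound=2 product=5
t=11: arr=0 -> substrate=0 bound=2 product=5
t=12: arr=0 -> substrate=0 bound=1 product=6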